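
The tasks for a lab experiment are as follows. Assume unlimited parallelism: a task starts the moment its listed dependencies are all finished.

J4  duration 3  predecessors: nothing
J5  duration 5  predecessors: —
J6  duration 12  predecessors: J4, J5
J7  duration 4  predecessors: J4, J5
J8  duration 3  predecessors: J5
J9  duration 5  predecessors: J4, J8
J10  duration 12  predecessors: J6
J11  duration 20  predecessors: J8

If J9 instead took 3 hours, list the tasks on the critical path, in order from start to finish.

J5, J6, J10

Critical path before the change: J5→J6→J10 = 5+12+12 = 29 giving 29 hours.
J9 is off the critical path — its longest chain is 13 hours, giving 16 of slack.
The critical path is still J5→J6→J10; finish is now 29 hours.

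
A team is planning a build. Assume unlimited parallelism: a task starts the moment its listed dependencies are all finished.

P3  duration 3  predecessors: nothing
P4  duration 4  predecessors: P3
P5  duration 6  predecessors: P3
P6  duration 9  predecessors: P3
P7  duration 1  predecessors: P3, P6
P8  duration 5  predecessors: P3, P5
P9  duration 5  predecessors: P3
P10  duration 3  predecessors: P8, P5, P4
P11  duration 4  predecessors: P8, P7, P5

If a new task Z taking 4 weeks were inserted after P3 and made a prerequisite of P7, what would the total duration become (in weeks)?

18

Originally the plan takes 18 weeks.
With Z inserted, P7 now waits for max(P3, P6, Z).
New critical path: P3→P5→P8→P11 = 3+6+5+4 = 18 ⇒ 18 weeks.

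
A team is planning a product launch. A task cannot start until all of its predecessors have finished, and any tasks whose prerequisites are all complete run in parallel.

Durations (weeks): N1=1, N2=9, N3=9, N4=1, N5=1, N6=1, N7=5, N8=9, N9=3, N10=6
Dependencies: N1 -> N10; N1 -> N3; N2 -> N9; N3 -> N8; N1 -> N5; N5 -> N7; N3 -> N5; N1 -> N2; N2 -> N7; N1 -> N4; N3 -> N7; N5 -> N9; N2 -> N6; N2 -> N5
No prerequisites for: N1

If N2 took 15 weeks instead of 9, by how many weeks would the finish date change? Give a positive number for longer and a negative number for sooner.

3

As given, the longest chain is N1→N3→N8 = 1+9+9 = 19, so the finish is 19 weeks.
N2 is off the critical path — its longest chain is 16 weeks, giving 3 of slack.
The binding chain switches to N1→N2→N5→N7 = 1+15+1+5 = 22; finish 22 weeks.
Change in finish: 22 − 19 = +3 weeks.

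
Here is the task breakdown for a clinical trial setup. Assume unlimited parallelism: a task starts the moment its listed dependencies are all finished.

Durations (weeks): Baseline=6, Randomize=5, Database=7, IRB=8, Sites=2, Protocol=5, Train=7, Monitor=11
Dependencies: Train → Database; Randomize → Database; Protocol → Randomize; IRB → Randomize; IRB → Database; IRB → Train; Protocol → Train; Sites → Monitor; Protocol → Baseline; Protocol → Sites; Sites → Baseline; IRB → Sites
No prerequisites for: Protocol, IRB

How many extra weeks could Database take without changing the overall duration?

The longest chain is IRB→Train→Database = 8+7+7 = 22; overall finish 22 weeks.
Database finishes as early as 22 and must finish by 22.
Slack of Database = 15 − 15 = 0 weeks.

0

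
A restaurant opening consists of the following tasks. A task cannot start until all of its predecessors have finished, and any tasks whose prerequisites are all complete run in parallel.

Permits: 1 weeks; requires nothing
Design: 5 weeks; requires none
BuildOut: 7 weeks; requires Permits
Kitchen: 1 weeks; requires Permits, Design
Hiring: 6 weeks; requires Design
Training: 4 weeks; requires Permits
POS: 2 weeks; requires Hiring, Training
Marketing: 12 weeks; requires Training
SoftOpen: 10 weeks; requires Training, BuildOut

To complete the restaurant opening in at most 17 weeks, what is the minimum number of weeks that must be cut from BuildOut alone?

1

Current finish: 18 weeks; target: 17.
BuildOut is on every critical path, so each week cut from BuildOut cuts the finish by one (this holds down to a finish of 17).
Need 18 − 17 = 1 week off BuildOut → BuildOut becomes 6 weeks, finish becomes 17.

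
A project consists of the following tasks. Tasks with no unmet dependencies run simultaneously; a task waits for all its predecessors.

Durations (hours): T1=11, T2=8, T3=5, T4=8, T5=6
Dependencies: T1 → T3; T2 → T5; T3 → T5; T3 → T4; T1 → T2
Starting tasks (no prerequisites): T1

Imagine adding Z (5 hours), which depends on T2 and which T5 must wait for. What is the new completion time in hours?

30

Originally the schedule takes 25 hours.
With Z inserted, T5 now waits for max(T3, T2, Z).
New critical path: T1→T2→Z→T5 = 11+8+5+6 = 30 ⇒ 30 hours.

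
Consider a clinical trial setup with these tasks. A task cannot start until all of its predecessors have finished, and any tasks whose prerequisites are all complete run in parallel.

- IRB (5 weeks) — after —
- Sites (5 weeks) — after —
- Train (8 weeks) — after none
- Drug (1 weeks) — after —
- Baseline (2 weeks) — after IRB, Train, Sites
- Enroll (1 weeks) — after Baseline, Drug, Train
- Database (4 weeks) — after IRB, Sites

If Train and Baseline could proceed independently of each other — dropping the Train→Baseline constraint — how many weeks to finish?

9

Original critical path: Train→Baseline→Enroll = 8+2+1 = 11 ⇒ 11 weeks.
Without Train→Baseline, Baseline's earliest start moves from 8 to 5.
New critical path: IRB→Database = 5+4 = 9 ⇒ 9 weeks.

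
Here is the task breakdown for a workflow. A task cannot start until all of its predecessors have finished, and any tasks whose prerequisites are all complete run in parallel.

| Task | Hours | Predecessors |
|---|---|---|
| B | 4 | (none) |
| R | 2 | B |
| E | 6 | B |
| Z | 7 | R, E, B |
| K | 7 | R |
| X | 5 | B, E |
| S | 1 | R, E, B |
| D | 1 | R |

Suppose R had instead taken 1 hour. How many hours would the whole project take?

As given, the longest chain is B→E→Z = 4+6+7 = 17, so the finish is 17 hours.
R is off the critical path — its longest chain is 13 hours, giving 4 of slack.
The critical path is still B→E→Z; finish is now 17 hours.

17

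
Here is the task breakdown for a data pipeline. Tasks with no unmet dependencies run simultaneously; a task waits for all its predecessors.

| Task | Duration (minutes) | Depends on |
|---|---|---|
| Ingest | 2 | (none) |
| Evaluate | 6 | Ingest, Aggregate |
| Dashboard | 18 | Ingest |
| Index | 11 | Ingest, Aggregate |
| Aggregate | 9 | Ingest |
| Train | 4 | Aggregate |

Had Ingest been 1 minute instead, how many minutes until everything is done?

The binding path is Ingest→Aggregate→Index = 2+9+11 = 22; finish at 22 minutes.
Ingest lies on that path, so at 1 minute the path becomes 21 minutes.
The critical path is still Ingest→Aggregate→Index; finish is now 21 minutes.

21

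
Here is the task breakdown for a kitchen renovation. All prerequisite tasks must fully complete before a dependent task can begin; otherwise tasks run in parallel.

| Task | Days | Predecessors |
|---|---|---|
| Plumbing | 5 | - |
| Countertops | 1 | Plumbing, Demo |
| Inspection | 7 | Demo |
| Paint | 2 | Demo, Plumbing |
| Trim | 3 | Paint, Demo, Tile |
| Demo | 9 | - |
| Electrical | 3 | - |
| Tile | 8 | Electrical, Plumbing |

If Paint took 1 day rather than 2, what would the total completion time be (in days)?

Actual critical path: Demo→Inspection = 9+7 = 16 ⇒ 16 days.
The longest path through Paint is only 14 days, so Paint has float 2.
No other chain overtakes it, so the finish is 16 days.

16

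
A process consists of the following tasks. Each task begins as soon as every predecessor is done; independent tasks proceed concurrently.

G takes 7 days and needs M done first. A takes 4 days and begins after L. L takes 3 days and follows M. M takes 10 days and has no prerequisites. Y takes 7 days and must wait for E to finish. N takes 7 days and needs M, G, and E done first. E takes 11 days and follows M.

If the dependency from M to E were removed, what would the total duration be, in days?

With the dependency in place, M→E→N = 10+11+7 = 28 sets the finish at 28 days.
Without M→E, E's earliest start moves from 10 to 0.
After: M→G→N = 10+7+7 = 24 → 24 days.

24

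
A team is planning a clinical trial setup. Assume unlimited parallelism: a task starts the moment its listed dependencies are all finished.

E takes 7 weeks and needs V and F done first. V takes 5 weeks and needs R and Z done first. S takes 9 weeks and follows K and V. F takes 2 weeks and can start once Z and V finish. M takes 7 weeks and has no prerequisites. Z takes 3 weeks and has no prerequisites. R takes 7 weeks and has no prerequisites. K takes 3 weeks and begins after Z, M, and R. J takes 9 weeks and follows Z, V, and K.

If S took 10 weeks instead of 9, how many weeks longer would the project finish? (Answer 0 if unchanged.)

1

Critical path before the change: R→V→S = 7+5+9 = 21 giving 21 weeks.
S is on the critical path; changing it to 10 makes that path 22 weeks.
No other chain overtakes it, so the finish is 22 weeks.
Change in finish: 22 − 21 = +1 weeks.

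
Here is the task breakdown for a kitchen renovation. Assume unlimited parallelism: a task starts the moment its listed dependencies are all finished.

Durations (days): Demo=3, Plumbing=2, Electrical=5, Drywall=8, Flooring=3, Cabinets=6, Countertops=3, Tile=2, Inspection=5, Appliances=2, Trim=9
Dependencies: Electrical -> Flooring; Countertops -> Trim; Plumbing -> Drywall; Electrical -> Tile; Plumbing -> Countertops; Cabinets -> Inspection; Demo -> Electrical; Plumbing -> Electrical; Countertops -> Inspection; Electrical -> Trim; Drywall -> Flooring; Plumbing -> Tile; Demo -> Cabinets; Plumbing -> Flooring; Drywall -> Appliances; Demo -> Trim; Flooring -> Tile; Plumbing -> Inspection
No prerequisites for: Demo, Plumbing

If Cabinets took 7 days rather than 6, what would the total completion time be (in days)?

17

Baseline: Demo→Electrical→Trim = 3+5+9 = 17 → 17 days.
Cabinets is off the critical path — its longest chain is 14 days, giving 3 of slack.
The critical path is still Demo→Electrical→Trim; finish is now 17 days.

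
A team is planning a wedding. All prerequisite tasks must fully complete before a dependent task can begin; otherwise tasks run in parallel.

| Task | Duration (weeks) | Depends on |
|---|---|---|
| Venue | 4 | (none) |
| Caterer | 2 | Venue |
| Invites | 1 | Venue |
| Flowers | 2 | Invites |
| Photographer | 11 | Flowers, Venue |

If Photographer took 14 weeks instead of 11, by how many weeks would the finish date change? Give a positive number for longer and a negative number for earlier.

Baseline: Venue→Invites→Flowers→Photographer = 4+1+2+11 = 18 → 18 weeks.
Since Photographer is critical, the +3 change carries straight to that chain (now 21 weeks).
The critical path is still Venue→Invites→Flowers→Photographer; finish is now 21 weeks.
Change in finish: 21 − 18 = +3 weeks.

3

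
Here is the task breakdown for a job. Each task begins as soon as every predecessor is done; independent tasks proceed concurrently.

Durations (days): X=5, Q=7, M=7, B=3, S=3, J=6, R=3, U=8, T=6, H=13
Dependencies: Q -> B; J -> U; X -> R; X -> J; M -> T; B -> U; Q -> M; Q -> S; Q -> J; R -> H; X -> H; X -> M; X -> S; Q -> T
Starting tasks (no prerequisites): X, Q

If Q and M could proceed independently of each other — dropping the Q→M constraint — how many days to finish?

21

Original critical path: X→R→H = 5+3+13 = 21 ⇒ 21 days.
Without Q→M, M's earliest start moves from 7 to 5.
New critical path: X→R→H = 5+3+13 = 21 ⇒ 21 days.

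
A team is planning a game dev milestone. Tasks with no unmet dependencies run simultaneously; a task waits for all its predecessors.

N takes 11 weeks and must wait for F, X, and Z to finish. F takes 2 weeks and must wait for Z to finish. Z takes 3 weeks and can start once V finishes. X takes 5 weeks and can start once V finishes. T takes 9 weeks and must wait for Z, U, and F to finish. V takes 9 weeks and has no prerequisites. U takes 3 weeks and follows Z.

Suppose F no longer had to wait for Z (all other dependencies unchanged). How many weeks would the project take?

25

Original critical path: V→Z→F→N = 9+3+2+11 = 25 ⇒ 25 weeks.
Without Z→F, F's earliest start moves from 12 to 0.
New critical path: V→X→N = 9+5+11 = 25 ⇒ 25 weeks.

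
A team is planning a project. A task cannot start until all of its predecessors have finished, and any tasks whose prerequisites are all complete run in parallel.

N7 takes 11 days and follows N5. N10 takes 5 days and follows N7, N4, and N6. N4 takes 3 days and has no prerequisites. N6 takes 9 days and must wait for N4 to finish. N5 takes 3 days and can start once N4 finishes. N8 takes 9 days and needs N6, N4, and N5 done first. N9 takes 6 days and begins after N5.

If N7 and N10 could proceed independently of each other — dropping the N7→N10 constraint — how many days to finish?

21

With the dependency in place, N4→N5→N7→N10 = 3+3+11+5 = 22 sets the finish at 22 days.
Without N7→N10, N10's earliest start moves from 17 to 12.
After: N4→N6→N8 = 3+9+9 = 21 → 21 days.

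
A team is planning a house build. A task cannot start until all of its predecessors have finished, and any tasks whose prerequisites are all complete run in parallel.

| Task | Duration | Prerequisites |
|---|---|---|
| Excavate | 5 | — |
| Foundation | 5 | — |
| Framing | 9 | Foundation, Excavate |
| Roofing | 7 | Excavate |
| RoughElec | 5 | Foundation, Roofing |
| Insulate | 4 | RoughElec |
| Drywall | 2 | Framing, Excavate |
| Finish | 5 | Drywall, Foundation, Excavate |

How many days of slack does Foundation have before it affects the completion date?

0

The longest chain is Excavate→Framing→Drywall→Finish = 5+9+2+5 = 21; overall finish 21 days.
The longest chain containing Foundation totals 21 days.
Float = 21 − 21 = 0.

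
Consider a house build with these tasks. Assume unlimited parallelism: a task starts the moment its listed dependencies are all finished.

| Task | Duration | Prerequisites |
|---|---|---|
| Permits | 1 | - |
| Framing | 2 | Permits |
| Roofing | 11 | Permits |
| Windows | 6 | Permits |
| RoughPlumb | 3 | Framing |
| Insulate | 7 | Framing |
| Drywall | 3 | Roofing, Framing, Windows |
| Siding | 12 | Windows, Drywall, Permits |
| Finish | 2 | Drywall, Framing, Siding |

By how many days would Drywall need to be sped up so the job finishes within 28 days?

1

Current finish: 29 days; target: 28.
Drywall is on every critical path, so each day cut from Drywall cuts the finish by one (this holds down to a finish of 27).
Need 29 − 28 = 1 day off Drywall → Drywall becomes 2 days, finish becomes 28.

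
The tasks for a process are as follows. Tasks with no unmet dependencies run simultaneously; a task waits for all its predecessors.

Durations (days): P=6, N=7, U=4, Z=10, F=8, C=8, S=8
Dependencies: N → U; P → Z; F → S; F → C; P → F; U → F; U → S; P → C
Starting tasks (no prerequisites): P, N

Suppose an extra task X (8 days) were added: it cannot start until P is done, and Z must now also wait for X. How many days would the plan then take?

Originally the plan takes 27 days.
With X inserted, Z now waits for max(P, X).
New critical path: N→U→F→C = 7+4+8+8 = 27 ⇒ 27 days.

27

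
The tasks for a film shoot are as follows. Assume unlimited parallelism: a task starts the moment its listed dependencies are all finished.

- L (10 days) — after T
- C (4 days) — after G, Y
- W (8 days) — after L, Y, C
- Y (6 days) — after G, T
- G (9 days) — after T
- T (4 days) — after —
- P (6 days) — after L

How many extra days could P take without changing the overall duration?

The longest chain is T→G→Y→C→W = 4+9+6+4+8 = 31; overall finish 31 days.
Longest path through P: 20 days (earliest finish 20, latest finish 31).
Slack of P = 25 − 14 = 11 days.

11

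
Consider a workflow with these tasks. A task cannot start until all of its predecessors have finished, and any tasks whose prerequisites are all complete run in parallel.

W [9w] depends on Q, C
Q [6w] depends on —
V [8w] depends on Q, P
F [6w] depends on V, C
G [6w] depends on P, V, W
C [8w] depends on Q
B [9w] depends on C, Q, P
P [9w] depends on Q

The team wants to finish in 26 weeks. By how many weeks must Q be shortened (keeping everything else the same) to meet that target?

Current finish: 29 weeks; target: 26.
Q is on every critical path, so each week cut from Q cuts the finish by one (this holds down to a finish of 24).
Need 29 − 26 = 3 weeks off Q → Q becomes 3 weeks, finish becomes 26.

3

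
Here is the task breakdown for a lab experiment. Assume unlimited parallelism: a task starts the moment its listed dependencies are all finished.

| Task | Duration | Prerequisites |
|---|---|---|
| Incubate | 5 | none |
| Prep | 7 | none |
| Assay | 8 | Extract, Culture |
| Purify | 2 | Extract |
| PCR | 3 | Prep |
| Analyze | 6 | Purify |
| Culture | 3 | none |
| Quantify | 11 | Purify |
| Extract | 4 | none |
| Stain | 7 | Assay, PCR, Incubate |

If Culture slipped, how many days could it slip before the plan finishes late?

1

The longest chain is Extract→Assay→Stain = 4+8+7 = 19; overall finish 19 days.
Longest path through Culture: 18 days (earliest finish 3, latest finish 4).
So Culture can slip 4 − 3 = 1 day.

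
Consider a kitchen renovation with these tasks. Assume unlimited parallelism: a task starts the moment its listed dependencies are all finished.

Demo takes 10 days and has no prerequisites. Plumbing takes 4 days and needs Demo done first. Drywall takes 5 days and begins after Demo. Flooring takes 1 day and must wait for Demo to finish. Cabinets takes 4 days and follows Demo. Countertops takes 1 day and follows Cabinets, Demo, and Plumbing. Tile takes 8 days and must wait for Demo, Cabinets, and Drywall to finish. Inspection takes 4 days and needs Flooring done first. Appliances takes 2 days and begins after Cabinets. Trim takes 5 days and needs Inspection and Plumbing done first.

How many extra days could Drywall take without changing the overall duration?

The longest chain is Demo→Drywall→Tile = 10+5+8 = 23; overall finish 23 days.
The longest chain containing Drywall totals 23 days.
Slack of Drywall = 10 − 10 = 0 days.

0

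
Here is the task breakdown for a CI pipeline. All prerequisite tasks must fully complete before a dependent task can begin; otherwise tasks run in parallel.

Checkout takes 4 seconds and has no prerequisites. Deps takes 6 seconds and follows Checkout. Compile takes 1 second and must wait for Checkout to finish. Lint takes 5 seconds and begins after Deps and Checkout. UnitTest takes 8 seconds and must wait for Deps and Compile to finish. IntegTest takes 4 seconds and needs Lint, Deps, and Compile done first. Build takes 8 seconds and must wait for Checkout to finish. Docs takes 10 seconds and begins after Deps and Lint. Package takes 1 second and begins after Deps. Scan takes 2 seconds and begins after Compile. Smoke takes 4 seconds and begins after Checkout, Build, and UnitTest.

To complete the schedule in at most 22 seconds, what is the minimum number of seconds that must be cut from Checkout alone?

Current finish: 25 seconds; target: 22.
Checkout is on every critical path, so each second cut from Checkout cuts the finish by one (this holds down to a finish of 22).
Need 25 − 22 = 3 seconds off Checkout → Checkout becomes 1 second, finish becomes 22.

3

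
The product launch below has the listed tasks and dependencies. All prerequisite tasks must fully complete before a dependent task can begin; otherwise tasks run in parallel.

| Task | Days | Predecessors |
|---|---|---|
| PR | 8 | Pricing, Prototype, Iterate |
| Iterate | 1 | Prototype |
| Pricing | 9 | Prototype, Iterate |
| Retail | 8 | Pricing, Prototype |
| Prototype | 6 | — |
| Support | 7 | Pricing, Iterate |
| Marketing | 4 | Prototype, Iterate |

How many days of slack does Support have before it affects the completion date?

1

Critical path: Prototype→Iterate→Pricing→PR = 6+1+9+8 = 24, so the finish is 24 days.
Longest path through Support: 23 days (earliest finish 23, latest finish 24).
Float = 24 − 23 = 1.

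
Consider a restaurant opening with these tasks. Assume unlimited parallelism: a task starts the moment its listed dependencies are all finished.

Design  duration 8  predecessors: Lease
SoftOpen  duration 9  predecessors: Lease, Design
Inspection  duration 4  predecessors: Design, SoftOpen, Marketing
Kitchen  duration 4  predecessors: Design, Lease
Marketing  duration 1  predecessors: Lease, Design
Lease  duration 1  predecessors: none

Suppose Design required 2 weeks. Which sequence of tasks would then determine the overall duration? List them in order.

Lease, Design, SoftOpen, Inspection

Actual critical path: Lease→Design→SoftOpen→Inspection = 1+8+9+4 = 22 ⇒ 22 weeks.
Design lies on that path, so at 2 weeks the path becomes 16 weeks.
That remains the longest chain; total 16 weeks.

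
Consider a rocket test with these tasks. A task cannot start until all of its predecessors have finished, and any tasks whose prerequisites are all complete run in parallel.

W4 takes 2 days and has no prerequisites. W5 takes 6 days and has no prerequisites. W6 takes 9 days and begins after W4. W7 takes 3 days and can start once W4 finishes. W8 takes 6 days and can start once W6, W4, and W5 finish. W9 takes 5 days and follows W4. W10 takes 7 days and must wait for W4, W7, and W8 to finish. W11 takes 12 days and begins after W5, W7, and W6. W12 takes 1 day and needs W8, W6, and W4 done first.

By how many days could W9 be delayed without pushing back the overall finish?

W4→W6→W8→W10 = 2+9+6+7 = 24 sets the makespan at 24 days.
Longest path through W9: 7 days (earliest finish 7, latest finish 24).
Float = 24 − 7 = 17.

17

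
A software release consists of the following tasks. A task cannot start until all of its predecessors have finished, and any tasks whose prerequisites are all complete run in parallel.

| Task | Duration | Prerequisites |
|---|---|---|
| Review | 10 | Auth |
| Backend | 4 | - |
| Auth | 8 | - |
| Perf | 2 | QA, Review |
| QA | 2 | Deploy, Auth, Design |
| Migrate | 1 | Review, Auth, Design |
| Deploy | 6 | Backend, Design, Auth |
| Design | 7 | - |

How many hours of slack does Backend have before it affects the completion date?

Critical path: Auth→Review→Perf = 8+10+2 = 20, so the finish is 20 hours.
The longest chain containing Backend totals 14 hours.
Float = 20 − 14 = 6.

6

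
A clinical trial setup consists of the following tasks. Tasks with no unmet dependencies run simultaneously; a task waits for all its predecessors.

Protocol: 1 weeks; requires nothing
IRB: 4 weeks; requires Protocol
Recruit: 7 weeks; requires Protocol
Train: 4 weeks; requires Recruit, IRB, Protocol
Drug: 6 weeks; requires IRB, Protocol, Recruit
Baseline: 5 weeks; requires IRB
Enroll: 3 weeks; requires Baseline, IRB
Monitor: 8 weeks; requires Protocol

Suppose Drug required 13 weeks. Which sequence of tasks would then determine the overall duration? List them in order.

As given, the longest chain is Protocol→Recruit→Drug = 1+7+6 = 14, so the finish is 14 weeks.
Drug is on the critical path; changing it to 13 makes that path 21 weeks.
The critical path is still Protocol→Recruit→Drug; finish is now 21 weeks.

Protocol, Recruit, Drug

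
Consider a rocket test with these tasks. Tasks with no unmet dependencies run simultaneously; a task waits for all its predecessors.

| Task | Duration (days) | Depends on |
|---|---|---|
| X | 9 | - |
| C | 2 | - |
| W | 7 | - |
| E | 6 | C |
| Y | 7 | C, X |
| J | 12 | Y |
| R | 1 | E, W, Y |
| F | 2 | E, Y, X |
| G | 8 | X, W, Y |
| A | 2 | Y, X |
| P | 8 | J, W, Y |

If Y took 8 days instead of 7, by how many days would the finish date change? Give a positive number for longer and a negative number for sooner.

1

Baseline: X→Y→J→P = 9+7+12+8 = 36 → 36 days.
Y lies on that path, so at 8 days the path becomes 37 days.
The critical path is still X→Y→J→P; finish is now 37 days.
Change in finish: 37 − 36 = +1 days.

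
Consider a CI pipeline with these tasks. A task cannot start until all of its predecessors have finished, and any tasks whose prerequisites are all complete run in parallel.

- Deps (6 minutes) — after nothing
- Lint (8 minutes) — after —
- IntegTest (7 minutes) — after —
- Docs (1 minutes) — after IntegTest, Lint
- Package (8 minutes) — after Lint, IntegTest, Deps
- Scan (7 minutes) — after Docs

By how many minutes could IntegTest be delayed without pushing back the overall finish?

Critical path: Lint→Docs→Scan = 8+1+7 = 16, so the finish is 16 minutes.
Longest path through IntegTest: 15 minutes (earliest finish 7, latest finish 8).
So IntegTest can slip 8 − 7 = 1 minute.

1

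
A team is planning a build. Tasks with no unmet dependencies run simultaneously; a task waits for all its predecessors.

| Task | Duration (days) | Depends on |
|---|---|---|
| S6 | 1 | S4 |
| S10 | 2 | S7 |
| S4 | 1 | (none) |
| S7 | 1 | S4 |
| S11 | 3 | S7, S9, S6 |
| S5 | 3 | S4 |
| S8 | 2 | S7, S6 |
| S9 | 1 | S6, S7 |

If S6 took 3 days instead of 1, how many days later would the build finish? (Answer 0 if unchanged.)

2

Baseline: S4→S6→S9→S11 = 1+1+1+3 = 6 → 6 days.
Since S6 is critical, the +2 change carries straight to that chain (now 8 days).
That remains the longest chain; total 8 days.
Change in finish: 8 − 6 = +2 days.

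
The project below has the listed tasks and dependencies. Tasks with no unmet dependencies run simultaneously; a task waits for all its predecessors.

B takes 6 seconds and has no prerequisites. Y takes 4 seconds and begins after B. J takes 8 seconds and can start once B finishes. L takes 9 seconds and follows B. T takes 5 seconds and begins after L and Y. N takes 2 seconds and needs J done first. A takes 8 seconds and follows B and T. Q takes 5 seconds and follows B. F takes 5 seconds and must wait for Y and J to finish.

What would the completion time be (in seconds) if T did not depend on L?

23

Before: longest chain B→L→T→A = 6+9+5+8 = 28, finish 28.
Without L→T, T's earliest start moves from 15 to 10.
New critical path: B→Y→T→A = 6+4+5+8 = 23 ⇒ 23 seconds.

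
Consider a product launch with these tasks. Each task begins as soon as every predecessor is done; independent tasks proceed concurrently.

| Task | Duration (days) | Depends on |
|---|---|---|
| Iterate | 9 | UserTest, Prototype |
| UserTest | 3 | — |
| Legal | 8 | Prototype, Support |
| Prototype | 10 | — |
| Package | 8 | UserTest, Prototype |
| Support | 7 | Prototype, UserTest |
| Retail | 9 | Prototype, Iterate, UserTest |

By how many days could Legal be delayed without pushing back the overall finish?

Prototype→Iterate→Retail = 10+9+9 = 28 sets the makespan at 28 days.
Legal finishes as early as 25 and must finish by 28.
Slack of Legal = 20 − 17 = 3 days.

3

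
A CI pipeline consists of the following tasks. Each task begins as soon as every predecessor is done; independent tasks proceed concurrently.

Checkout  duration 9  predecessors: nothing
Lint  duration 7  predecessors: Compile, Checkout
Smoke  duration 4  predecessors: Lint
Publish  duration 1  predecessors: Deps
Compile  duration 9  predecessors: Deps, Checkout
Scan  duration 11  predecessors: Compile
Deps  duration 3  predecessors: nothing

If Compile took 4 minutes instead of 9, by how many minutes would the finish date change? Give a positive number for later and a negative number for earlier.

Baseline: Checkout→Compile→Lint→Smoke = 9+9+7+4 = 29 → 29 minutes.
Compile is on the critical path; changing it to 4 makes that path 24 minutes.
That remains the longest chain; total 24 minutes.
Change in finish: 24 − 29 = -5 minutes.

-5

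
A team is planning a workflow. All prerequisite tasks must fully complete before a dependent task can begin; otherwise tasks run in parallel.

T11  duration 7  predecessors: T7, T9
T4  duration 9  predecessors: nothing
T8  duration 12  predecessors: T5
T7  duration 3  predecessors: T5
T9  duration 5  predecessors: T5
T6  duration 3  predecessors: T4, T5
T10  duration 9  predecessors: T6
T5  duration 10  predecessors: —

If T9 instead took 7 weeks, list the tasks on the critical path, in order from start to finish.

As given, the longest chain is T5→T9→T11 = 10+5+7 = 22, so the finish is 22 weeks.
T9 is on the critical path; changing it to 7 makes that path 24 weeks.
No other chain overtakes it, so the finish is 24 weeks.

T5, T9, T11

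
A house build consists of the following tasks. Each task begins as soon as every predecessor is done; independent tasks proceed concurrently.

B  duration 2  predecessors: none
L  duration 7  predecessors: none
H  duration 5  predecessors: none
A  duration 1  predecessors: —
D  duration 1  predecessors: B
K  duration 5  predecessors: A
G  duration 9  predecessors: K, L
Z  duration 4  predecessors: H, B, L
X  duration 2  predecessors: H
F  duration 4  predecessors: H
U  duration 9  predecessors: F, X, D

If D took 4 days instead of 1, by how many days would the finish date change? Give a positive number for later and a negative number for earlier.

The binding path is H→F→U = 5+4+9 = 18; finish at 18 days.
D is off the critical path — its longest chain is 12 days, giving 6 of slack.
No other chain overtakes it, so the finish is 18 days.
Change in finish: 18 − 18 = +0 days.

0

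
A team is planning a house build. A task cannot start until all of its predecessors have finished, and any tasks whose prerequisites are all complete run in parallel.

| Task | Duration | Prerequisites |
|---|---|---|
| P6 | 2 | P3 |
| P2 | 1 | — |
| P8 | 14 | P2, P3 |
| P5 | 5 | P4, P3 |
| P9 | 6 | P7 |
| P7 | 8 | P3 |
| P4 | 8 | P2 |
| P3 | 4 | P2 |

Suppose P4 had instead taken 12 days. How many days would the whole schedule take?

19

Baseline: P2→P3→P7→P9 = 1+4+8+6 = 19 → 19 days.
The longest path through P4 is only 14 days, so P4 has float 5.
The critical path is still P2→P3→P7→P9; finish is now 19 days.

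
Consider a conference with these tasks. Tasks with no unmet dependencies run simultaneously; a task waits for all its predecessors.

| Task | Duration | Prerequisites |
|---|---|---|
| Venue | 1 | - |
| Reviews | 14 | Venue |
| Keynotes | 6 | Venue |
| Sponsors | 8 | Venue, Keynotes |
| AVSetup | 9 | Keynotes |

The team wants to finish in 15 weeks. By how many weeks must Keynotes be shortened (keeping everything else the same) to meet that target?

1

Current finish: 16 weeks; target: 15.
Keynotes is on every critical path, so each week cut from Keynotes cuts the finish by one (this holds down to a finish of 15).
Need 16 − 15 = 1 week off Keynotes → Keynotes becomes 5 weeks, finish becomes 15.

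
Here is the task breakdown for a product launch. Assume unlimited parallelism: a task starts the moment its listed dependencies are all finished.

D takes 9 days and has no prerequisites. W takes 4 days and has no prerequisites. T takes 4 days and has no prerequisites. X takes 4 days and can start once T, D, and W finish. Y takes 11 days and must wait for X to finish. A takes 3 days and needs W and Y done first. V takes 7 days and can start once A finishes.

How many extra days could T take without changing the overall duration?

D→X→Y→A→V = 9+4+11+3+7 = 34 sets the makespan at 34 days.
T finishes as early as 4 and must finish by 9.
So T can slip 9 − 4 = 5 days.

5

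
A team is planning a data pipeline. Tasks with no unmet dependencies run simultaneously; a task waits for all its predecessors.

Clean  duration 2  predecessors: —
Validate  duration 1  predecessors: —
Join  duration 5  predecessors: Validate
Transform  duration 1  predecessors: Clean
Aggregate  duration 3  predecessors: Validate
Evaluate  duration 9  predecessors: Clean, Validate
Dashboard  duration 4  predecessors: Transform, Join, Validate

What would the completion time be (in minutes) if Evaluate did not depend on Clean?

10

Before: longest chain Clean→Evaluate = 2+9 = 11, finish 11.
Without Clean→Evaluate, Evaluate's earliest start moves from 2 to 1.
The longest chain is now Validate→Join→Dashboard = 1+5+4 = 10, so the plan takes 10 minutes.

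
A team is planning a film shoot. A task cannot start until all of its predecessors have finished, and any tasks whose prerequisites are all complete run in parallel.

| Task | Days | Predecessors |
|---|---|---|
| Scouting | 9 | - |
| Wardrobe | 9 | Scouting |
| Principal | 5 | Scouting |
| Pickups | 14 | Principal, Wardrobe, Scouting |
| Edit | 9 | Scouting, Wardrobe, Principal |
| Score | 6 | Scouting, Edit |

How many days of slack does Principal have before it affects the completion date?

4

Scouting→Wardrobe→Edit→Score = 9+9+9+6 = 33 sets the makespan at 33 days.
The longest chain containing Principal totals 29 days.
So Principal can slip 18 − 14 = 4 days.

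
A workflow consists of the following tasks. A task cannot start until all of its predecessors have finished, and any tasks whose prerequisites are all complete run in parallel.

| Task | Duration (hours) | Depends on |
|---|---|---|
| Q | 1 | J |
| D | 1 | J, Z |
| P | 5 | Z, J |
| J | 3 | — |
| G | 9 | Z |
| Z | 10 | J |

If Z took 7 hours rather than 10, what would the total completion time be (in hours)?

19

Critical path before the change: J→Z→G = 3+10+9 = 22 giving 22 hours.
Z lies on that path, so at 7 hours the path becomes 19 hours.
The critical path is still J→Z→G; finish is now 19 hours.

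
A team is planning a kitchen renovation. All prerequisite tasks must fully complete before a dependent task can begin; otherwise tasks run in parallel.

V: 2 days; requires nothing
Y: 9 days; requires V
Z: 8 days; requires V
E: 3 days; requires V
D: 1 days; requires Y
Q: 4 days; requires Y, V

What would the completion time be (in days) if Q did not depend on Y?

12

Original critical path: V→Y→Q = 2+9+4 = 15 ⇒ 15 days.
Without Y→Q, Q's earliest start moves from 11 to 2.
New critical path: V→Y→D = 2+9+1 = 12 ⇒ 12 days.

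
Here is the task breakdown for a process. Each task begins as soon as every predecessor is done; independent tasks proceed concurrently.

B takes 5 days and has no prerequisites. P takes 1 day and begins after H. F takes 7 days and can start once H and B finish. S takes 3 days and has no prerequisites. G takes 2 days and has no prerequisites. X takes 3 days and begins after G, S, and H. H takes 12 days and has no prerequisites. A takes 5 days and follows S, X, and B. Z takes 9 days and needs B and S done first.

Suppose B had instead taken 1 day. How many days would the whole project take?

Baseline: H→X→A = 12+3+5 = 20 → 20 days.
B has 6 days of float (longest path through it is 14).
No other chain overtakes it, so the finish is 20 days.

20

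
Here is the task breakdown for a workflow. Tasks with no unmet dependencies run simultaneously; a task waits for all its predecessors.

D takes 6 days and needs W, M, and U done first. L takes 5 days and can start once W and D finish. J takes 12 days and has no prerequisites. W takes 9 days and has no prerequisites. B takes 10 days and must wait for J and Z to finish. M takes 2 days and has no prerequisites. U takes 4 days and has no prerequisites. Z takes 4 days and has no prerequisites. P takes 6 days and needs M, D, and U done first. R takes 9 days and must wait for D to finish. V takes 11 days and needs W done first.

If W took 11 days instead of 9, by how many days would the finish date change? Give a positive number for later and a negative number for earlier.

2

The binding path is W→D→R = 9+6+9 = 24; finish at 24 days.
W is on the critical path; changing it to 11 makes that path 26 days.
The critical path is still W→D→R; finish is now 26 days.
Change in finish: 26 − 24 = +2 days.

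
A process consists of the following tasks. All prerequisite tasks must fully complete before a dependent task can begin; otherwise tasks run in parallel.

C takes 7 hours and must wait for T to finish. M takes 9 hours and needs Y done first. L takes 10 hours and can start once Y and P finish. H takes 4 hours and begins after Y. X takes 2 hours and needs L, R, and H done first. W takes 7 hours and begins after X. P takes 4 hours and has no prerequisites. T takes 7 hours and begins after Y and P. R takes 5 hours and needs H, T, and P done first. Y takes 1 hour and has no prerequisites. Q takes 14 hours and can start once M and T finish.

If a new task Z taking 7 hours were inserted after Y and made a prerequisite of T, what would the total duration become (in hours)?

29

Originally the project takes 25 hours.
With Z inserted, T now waits for max(Y, P, Z).
New critical path: Y→Z→T→R→X→W = 1+7+7+5+2+7 = 29 ⇒ 29 hours.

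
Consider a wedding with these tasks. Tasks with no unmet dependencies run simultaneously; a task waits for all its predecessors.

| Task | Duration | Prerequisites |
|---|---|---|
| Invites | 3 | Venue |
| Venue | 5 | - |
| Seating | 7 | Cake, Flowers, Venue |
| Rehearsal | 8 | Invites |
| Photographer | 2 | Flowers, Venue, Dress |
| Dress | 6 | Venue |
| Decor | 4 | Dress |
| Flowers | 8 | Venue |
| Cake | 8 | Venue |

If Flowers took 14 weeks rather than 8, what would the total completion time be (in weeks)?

Critical path before the change: Venue→Flowers→Seating = 5+8+7 = 20 giving 20 weeks.
Flowers lies on that path, so at 14 weeks the path becomes 26 weeks.
That remains the longest chain; total 26 weeks.

26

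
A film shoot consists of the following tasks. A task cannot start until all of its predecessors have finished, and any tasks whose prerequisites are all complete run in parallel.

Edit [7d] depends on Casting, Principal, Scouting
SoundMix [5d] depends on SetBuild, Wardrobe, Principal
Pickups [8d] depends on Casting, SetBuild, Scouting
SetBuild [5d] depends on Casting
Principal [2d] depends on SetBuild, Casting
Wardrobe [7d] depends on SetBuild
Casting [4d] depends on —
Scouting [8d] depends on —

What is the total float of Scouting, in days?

5

Casting→SetBuild→Wardrobe→SoundMix = 4+5+7+5 = 21 sets the makespan at 21 days.
Longest path through Scouting: 16 days (earliest finish 8, latest finish 13).
Slack of Scouting = 5 − 0 = 5 days.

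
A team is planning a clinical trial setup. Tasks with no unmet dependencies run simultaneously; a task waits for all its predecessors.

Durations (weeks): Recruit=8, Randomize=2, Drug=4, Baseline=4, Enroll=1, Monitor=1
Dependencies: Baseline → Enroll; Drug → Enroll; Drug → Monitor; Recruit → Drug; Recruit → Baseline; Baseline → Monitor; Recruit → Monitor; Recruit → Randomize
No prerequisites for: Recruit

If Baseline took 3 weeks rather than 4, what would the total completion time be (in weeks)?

13

As given, the longest chain is Recruit→Baseline→Enroll = 8+4+1 = 13, so the finish is 13 weeks.
Baseline is on the critical path; changing it to 3 makes that path 12 weeks.
New critical path: Recruit→Drug→Enroll = 8+4+1 = 13 ⇒ 13 weeks.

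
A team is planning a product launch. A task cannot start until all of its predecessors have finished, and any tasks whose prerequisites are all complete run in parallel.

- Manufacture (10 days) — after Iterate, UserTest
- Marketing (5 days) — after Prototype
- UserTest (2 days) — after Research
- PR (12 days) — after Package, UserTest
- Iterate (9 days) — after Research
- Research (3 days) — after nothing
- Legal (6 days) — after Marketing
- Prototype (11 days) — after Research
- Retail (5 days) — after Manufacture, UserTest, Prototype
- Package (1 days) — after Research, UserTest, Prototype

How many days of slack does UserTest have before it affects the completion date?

Research→Prototype→Package→PR = 3+11+1+12 = 27 sets the makespan at 27 days.
The longest chain containing UserTest totals 20 days.
Slack of UserTest = 10 − 3 = 7 days.

7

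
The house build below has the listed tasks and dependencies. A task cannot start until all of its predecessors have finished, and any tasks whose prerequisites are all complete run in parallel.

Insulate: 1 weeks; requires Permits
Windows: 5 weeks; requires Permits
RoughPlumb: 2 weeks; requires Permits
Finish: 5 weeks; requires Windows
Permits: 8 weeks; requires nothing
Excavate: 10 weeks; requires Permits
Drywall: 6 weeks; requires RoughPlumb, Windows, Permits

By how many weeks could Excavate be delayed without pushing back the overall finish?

1

The longest chain is Permits→Windows→Drywall = 8+5+6 = 19; overall finish 19 weeks.
Longest path through Excavate: 18 weeks (earliest finish 18, latest finish 19).
Float = 19 − 18 = 1.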